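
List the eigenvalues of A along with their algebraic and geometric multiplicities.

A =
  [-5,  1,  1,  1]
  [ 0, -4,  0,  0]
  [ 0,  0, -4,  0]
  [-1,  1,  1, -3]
λ = -4: alg = 4, geom = 3

Step 1 — factor the characteristic polynomial to read off the algebraic multiplicities:
  χ_A(x) = (x + 4)^4

Step 2 — compute geometric multiplicities via the rank-nullity identity g(λ) = n − rank(A − λI):
  rank(A − (-4)·I) = 1, so dim ker(A − (-4)·I) = n − 1 = 3

Summary:
  λ = -4: algebraic multiplicity = 4, geometric multiplicity = 3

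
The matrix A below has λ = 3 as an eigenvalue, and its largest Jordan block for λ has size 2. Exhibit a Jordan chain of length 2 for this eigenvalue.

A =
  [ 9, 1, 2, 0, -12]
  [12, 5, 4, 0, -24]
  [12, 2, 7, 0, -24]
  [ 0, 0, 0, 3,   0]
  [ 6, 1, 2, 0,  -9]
A Jordan chain for λ = 3 of length 2:
v_1 = (6, 12, 12, 0, 6)ᵀ
v_2 = (1, 0, 0, 0, 0)ᵀ

Let N = A − (3)·I. We want v_2 with N^2 v_2 = 0 but N^1 v_2 ≠ 0; then v_{j-1} := N · v_j for j = 2, …, 2.

Pick v_2 = (1, 0, 0, 0, 0)ᵀ.
Then v_1 = N · v_2 = (6, 12, 12, 0, 6)ᵀ.

Sanity check: (A − (3)·I) v_1 = (0, 0, 0, 0, 0)ᵀ = 0. ✓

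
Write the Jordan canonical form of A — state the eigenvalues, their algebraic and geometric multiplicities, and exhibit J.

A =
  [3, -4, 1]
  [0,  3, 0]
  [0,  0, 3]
J_2(3) ⊕ J_1(3)

The characteristic polynomial is
  det(x·I − A) = x^3 - 9*x^2 + 27*x - 27 = (x - 3)^3

Eigenvalues and multiplicities (the geometric multiplicity of λ is n − rank(A − λI), which equals the number of Jordan blocks for λ):
  λ = 3: algebraic multiplicity = 3, geometric multiplicity = 2

Determining the block sizes for each eigenvalue:
  λ = 3: 2 blocks summing to 3 forces exactly one block of size 2 and the rest size 1 → block sizes [2, 1]

Assembling the blocks gives a Jordan form
J =
  [3, 1, 0]
  [0, 3, 0]
  [0, 0, 3]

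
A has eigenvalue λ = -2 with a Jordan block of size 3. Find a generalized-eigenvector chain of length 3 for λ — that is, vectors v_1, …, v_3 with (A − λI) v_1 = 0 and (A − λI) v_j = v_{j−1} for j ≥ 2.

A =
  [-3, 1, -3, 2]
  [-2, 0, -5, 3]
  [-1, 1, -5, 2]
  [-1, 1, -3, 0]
A Jordan chain for λ = -2 of length 3:
v_1 = (1, 2, 1, 1)ᵀ
v_2 = (-3, -5, -3, -3)ᵀ
v_3 = (0, 0, 1, 0)ᵀ

Let N = A − (-2)·I. We want v_3 with N^3 v_3 = 0 but N^2 v_3 ≠ 0; then v_{j-1} := N · v_j for j = 3, …, 2.

Pick v_3 = (0, 0, 1, 0)ᵀ.
Then v_2 = N · v_3 = (-3, -5, -3, -3)ᵀ.
Then v_1 = N · v_2 = (1, 2, 1, 1)ᵀ.

Sanity check: (A − (-2)·I) v_1 = (0, 0, 0, 0)ᵀ = 0. ✓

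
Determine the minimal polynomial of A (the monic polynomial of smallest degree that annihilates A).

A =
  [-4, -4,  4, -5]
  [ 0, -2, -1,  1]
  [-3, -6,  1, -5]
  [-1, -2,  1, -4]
x^4 + 9*x^3 + 30*x^2 + 44*x + 24

The characteristic polynomial is χ_A(x) = (x + 2)^3*(x + 3), so the eigenvalues are known. The minimal polynomial is
  m_A(x) = Π_λ (x − λ)^{k_λ}
where k_λ is the size of the *largest* Jordan block for λ (equivalently, the smallest k with (A − λI)^k v = 0 for every generalised eigenvector v of λ).

  λ = -3: largest Jordan block has size 1, contributing (x + 3)
  λ = -2: largest Jordan block has size 3, contributing (x + 2)^3

So m_A(x) = (x + 2)^3*(x + 3) = x^4 + 9*x^3 + 30*x^2 + 44*x + 24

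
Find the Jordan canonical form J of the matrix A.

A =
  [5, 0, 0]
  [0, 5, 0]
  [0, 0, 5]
J_1(5) ⊕ J_1(5) ⊕ J_1(5)

The characteristic polynomial is
  det(x·I − A) = x^3 - 15*x^2 + 75*x - 125 = (x - 5)^3

Eigenvalues and multiplicities (the geometric multiplicity of λ is n − rank(A − λI), which equals the number of Jordan blocks for λ):
  λ = 5: algebraic multiplicity = 3, geometric multiplicity = 3

Determining the block sizes for each eigenvalue:
  λ = 5: gm = am = 3, so every block has size 1 → block sizes [1, 1, 1]

Assembling the blocks gives a Jordan form
J =
  [5, 0, 0]
  [0, 5, 0]
  [0, 0, 5]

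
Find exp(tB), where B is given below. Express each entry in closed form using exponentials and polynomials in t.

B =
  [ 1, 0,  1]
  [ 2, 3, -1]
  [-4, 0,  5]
e^{tB} =
  [-2*t*exp(3*t) + exp(3*t), 0, t*exp(3*t)]
  [2*t*exp(3*t), exp(3*t), -t*exp(3*t)]
  [-4*t*exp(3*t), 0, 2*t*exp(3*t) + exp(3*t)]

Strategy: write B = P · J · P⁻¹ where J is a Jordan canonical form, so e^{tB} = P · e^{tJ} · P⁻¹, and e^{tJ} can be computed block-by-block.

B has Jordan form
J =
  [3, 1, 0]
  [0, 3, 0]
  [0, 0, 3]
(up to reordering of blocks).

Per-block formulas:
  For a 2×2 Jordan block J_2(3): exp(t · J_2(3)) = e^(3t)·(I + t·N), where N is the 2×2 nilpotent shift.
  For a 1×1 block at λ = 3: exp(t · [3]) = [e^(3t)].

After assembling e^{tJ} and conjugating by P, we get:

e^{tB} =
  [-2*t*exp(3*t) + exp(3*t), 0, t*exp(3*t)]
  [2*t*exp(3*t), exp(3*t), -t*exp(3*t)]
  [-4*t*exp(3*t), 0, 2*t*exp(3*t) + exp(3*t)]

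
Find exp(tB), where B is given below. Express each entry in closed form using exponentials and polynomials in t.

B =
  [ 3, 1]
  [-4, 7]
e^{tB} =
  [-2*t*exp(5*t) + exp(5*t), t*exp(5*t)]
  [-4*t*exp(5*t), 2*t*exp(5*t) + exp(5*t)]

Strategy: write B = P · J · P⁻¹ where J is a Jordan canonical form, so e^{tB} = P · e^{tJ} · P⁻¹, and e^{tJ} can be computed block-by-block.

B has Jordan form
J =
  [5, 1]
  [0, 5]
(up to reordering of blocks).

Per-block formulas:
  For a 2×2 Jordan block J_2(5): exp(t · J_2(5)) = e^(5t)·(I + t·N), where N is the 2×2 nilpotent shift.

After assembling e^{tJ} and conjugating by P, we get:

e^{tB} =
  [-2*t*exp(5*t) + exp(5*t), t*exp(5*t)]
  [-4*t*exp(5*t), 2*t*exp(5*t) + exp(5*t)]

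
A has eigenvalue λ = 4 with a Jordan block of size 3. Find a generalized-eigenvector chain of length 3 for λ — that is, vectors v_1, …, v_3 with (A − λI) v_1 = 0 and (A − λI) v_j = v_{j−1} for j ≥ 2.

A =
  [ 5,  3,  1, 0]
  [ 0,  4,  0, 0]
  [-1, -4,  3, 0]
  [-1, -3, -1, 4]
A Jordan chain for λ = 4 of length 3:
v_1 = (-1, 0, 1, 1)ᵀ
v_2 = (3, 0, -4, -3)ᵀ
v_3 = (0, 1, 0, 0)ᵀ

Let N = A − (4)·I. We want v_3 with N^3 v_3 = 0 but N^2 v_3 ≠ 0; then v_{j-1} := N · v_j for j = 3, …, 2.

Pick v_3 = (0, 1, 0, 0)ᵀ.
Then v_2 = N · v_3 = (3, 0, -4, -3)ᵀ.
Then v_1 = N · v_2 = (-1, 0, 1, 1)ᵀ.

Sanity check: (A − (4)·I) v_1 = (0, 0, 0, 0)ᵀ = 0. ✓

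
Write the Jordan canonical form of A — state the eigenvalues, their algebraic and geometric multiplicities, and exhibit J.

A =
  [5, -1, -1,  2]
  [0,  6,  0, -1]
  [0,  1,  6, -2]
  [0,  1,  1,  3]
J_3(5) ⊕ J_1(5)

The characteristic polynomial is
  det(x·I − A) = x^4 - 20*x^3 + 150*x^2 - 500*x + 625 = (x - 5)^4

Eigenvalues and multiplicities (the geometric multiplicity of λ is n − rank(A − λI), which equals the number of Jordan blocks for λ):
  λ = 5: algebraic multiplicity = 4, geometric multiplicity = 2

Determining the block sizes for each eigenvalue:
  λ = 5: with am = 4 and gm = 2, the partition is not yet determined (e.g. several partitions of 4 into 2 parts exist). Let N = A − (5)·I. Computing rank(N^1) = 2, rank(N^2) = 1, rank(N^3) = 0; the number of blocks of size ≥ j is rank(N^{j−1}) − rank(N^j), giving [2, 1, 1]. So we have 1 block(s) of size 3, 1 block(s) of size 1 → block sizes [3, 1]

Assembling the blocks gives a Jordan form
J =
  [5, 1, 0, 0]
  [0, 5, 1, 0]
  [0, 0, 5, 0]
  [0, 0, 0, 5]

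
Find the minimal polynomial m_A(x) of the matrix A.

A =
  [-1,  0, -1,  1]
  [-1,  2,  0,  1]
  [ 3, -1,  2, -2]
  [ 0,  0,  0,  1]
x^3 - 3*x^2 + 3*x - 1

The characteristic polynomial is χ_A(x) = (x - 1)^4, so the eigenvalues are known. The minimal polynomial is
  m_A(x) = Π_λ (x − λ)^{k_λ}
where k_λ is the size of the *largest* Jordan block for λ (equivalently, the smallest k with (A − λI)^k v = 0 for every generalised eigenvector v of λ).

  λ = 1: largest Jordan block has size 3, contributing (x − 1)^3

So m_A(x) = (x - 1)^3 = x^3 - 3*x^2 + 3*x - 1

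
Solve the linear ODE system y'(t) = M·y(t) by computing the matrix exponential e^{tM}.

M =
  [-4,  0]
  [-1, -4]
e^{tM} =
  [exp(-4*t), 0]
  [-t*exp(-4*t), exp(-4*t)]

Strategy: write M = P · J · P⁻¹ where J is a Jordan canonical form, so e^{tM} = P · e^{tJ} · P⁻¹, and e^{tJ} can be computed block-by-block.

M has Jordan form
J =
  [-4,  1]
  [ 0, -4]
(up to reordering of blocks).

Per-block formulas:
  For a 2×2 Jordan block J_2(-4): exp(t · J_2(-4)) = e^(-4t)·(I + t·N), where N is the 2×2 nilpotent shift.

After assembling e^{tJ} and conjugating by P, we get:

e^{tM} =
  [exp(-4*t), 0]
  [-t*exp(-4*t), exp(-4*t)]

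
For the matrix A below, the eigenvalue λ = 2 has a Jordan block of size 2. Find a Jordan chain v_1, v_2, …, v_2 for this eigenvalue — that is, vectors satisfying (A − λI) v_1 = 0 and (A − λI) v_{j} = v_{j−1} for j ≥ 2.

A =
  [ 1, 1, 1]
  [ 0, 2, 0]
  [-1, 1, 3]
A Jordan chain for λ = 2 of length 2:
v_1 = (-1, 0, -1)ᵀ
v_2 = (1, 0, 0)ᵀ

Let N = A − (2)·I. We want v_2 with N^2 v_2 = 0 but N^1 v_2 ≠ 0; then v_{j-1} := N · v_j for j = 2, …, 2.

Pick v_2 = (1, 0, 0)ᵀ.
Then v_1 = N · v_2 = (-1, 0, -1)ᵀ.

Sanity check: (A − (2)·I) v_1 = (0, 0, 0)ᵀ = 0. ✓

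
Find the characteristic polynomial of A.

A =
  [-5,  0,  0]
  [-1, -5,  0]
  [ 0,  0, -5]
x^3 + 15*x^2 + 75*x + 125

Expanding det(x·I − A) (e.g. by cofactor expansion or by noting that A is similar to its Jordan form J, which has the same characteristic polynomial as A) gives
  χ_A(x) = x^3 + 15*x^2 + 75*x + 125
which factors as (x + 5)^3. The eigenvalues (with algebraic multiplicities) are λ = -5 with multiplicity 3.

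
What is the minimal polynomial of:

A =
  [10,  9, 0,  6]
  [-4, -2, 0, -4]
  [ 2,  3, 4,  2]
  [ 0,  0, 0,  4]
x^2 - 8*x + 16

The characteristic polynomial is χ_A(x) = (x - 4)^4, so the eigenvalues are known. The minimal polynomial is
  m_A(x) = Π_λ (x − λ)^{k_λ}
where k_λ is the size of the *largest* Jordan block for λ (equivalently, the smallest k with (A − λI)^k v = 0 for every generalised eigenvector v of λ).

  λ = 4: largest Jordan block has size 2, contributing (x − 4)^2

So m_A(x) = (x - 4)^2 = x^2 - 8*x + 16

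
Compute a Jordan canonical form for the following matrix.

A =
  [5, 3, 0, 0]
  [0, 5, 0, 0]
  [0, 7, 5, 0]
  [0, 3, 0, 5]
J_2(5) ⊕ J_1(5) ⊕ J_1(5)

The characteristic polynomial is
  det(x·I − A) = x^4 - 20*x^3 + 150*x^2 - 500*x + 625 = (x - 5)^4

Eigenvalues and multiplicities (the geometric multiplicity of λ is n − rank(A − λI), which equals the number of Jordan blocks for λ):
  λ = 5: algebraic multiplicity = 4, geometric multiplicity = 3

Determining the block sizes for each eigenvalue:
  λ = 5: 3 blocks summing to 4 forces exactly one block of size 2 and the rest size 1 → block sizes [2, 1, 1]

Assembling the blocks gives a Jordan form
J =
  [5, 1, 0, 0]
  [0, 5, 0, 0]
  [0, 0, 5, 0]
  [0, 0, 0, 5]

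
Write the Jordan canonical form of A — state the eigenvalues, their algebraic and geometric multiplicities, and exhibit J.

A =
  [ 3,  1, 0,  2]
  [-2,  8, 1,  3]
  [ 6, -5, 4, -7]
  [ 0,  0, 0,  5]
J_3(5) ⊕ J_1(5)

The characteristic polynomial is
  det(x·I − A) = x^4 - 20*x^3 + 150*x^2 - 500*x + 625 = (x - 5)^4

Eigenvalues and multiplicities (the geometric multiplicity of λ is n − rank(A − λI), which equals the number of Jordan blocks for λ):
  λ = 5: algebraic multiplicity = 4, geometric multiplicity = 2

Determining the block sizes for each eigenvalue:
  λ = 5: with am = 4 and gm = 2, the partition is not yet determined (e.g. several partitions of 4 into 2 parts exist). Let N = A − (5)·I. Computing rank(N^1) = 2, rank(N^2) = 1, rank(N^3) = 0; the number of blocks of size ≥ j is rank(N^{j−1}) − rank(N^j), giving [2, 1, 1]. So we have 1 block(s) of size 3, 1 block(s) of size 1 → block sizes [3, 1]

Assembling the blocks gives a Jordan form
J =
  [5, 1, 0, 0]
  [0, 5, 1, 0]
  [0, 0, 5, 0]
  [0, 0, 0, 5]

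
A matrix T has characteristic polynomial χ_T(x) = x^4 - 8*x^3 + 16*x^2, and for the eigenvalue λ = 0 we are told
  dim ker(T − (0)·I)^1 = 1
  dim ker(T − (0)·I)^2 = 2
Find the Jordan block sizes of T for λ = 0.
Block sizes for λ = 0: [2]

From the dimensions of kernels of powers, the number of Jordan blocks of size at least j is d_j − d_{j−1} where d_j = dim ker(N^j) (with d_0 = 0). Computing the differences gives [1, 1].
The number of blocks of size exactly k is (#blocks of size ≥ k) − (#blocks of size ≥ k + 1), so the partition is: 1 block(s) of size 2.
In nonincreasing order the block sizes are [2].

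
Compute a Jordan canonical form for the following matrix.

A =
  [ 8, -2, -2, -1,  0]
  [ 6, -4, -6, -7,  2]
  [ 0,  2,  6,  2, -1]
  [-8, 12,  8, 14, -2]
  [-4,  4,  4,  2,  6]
J_2(6) ⊕ J_2(6) ⊕ J_1(6)

The characteristic polynomial is
  det(x·I − A) = x^5 - 30*x^4 + 360*x^3 - 2160*x^2 + 6480*x - 7776 = (x - 6)^5

Eigenvalues and multiplicities (the geometric multiplicity of λ is n − rank(A − λI), which equals the number of Jordan blocks for λ):
  λ = 6: algebraic multiplicity = 5, geometric multiplicity = 3

Determining the block sizes for each eigenvalue:
  λ = 6: with am = 5 and gm = 3, the partition is not yet determined (e.g. several partitions of 5 into 3 parts exist). Let N = A − (6)·I. Computing rank(N^1) = 2, rank(N^2) = 0; the number of blocks of size ≥ j is rank(N^{j−1}) − rank(N^j), giving [3, 2]. So we have 2 block(s) of size 2, 1 block(s) of size 1 → block sizes [2, 2, 1]

Assembling the blocks gives a Jordan form
J =
  [6, 1, 0, 0, 0]
  [0, 6, 0, 0, 0]
  [0, 0, 6, 1, 0]
  [0, 0, 0, 6, 0]
  [0, 0, 0, 0, 6]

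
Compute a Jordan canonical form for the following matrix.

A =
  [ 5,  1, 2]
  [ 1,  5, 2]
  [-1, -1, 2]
J_2(4) ⊕ J_1(4)

The characteristic polynomial is
  det(x·I − A) = x^3 - 12*x^2 + 48*x - 64 = (x - 4)^3

Eigenvalues and multiplicities (the geometric multiplicity of λ is n − rank(A − λI), which equals the number of Jordan blocks for λ):
  λ = 4: algebraic multiplicity = 3, geometric multiplicity = 2

Determining the block sizes for each eigenvalue:
  λ = 4: 2 blocks summing to 3 forces exactly one block of size 2 and the rest size 1 → block sizes [2, 1]

Assembling the blocks gives a Jordan form
J =
  [4, 1, 0]
  [0, 4, 0]
  [0, 0, 4]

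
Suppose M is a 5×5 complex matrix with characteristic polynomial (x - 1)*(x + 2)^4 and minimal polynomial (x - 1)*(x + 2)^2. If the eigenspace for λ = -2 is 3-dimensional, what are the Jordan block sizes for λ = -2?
Block sizes for λ = -2: [2, 1, 1]

Step 1 — from the characteristic polynomial, algebraic multiplicity of λ = -2 is 4. From dim ker(M − (-2)·I) = 3, there are exactly 3 Jordan blocks for λ = -2.
Step 2 — from the minimal polynomial, the factor (x + 2)^2 tells us the largest block for λ = -2 has size 2.
Step 3 — with total size 4, 3 blocks, and largest block 2, the block sizes (in nonincreasing order) are [2, 1, 1].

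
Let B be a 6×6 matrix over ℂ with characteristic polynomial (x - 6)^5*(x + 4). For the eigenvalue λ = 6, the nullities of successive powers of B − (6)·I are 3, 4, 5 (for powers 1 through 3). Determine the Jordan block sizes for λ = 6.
Block sizes for λ = 6: [3, 1, 1]

From the dimensions of kernels of powers, the number of Jordan blocks of size at least j is d_j − d_{j−1} where d_j = dim ker(N^j) (with d_0 = 0). Computing the differences gives [3, 1, 1].
The number of blocks of size exactly k is (#blocks of size ≥ k) − (#blocks of size ≥ k + 1), so the partition is: 2 block(s) of size 1, 1 block(s) of size 3.
In nonincreasing order the block sizes are [3, 1, 1].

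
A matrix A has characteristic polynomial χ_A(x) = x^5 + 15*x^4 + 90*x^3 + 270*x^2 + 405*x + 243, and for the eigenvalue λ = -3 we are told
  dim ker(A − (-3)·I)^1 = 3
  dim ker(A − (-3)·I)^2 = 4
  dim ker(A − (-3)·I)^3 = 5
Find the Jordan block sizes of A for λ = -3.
Block sizes for λ = -3: [3, 1, 1]

From the dimensions of kernels of powers, the number of Jordan blocks of size at least j is d_j − d_{j−1} where d_j = dim ker(N^j) (with d_0 = 0). Computing the differences gives [3, 1, 1].
The number of blocks of size exactly k is (#blocks of size ≥ k) − (#blocks of size ≥ k + 1), so the partition is: 2 block(s) of size 1, 1 block(s) of size 3.
In nonincreasing order the block sizes are [3, 1, 1].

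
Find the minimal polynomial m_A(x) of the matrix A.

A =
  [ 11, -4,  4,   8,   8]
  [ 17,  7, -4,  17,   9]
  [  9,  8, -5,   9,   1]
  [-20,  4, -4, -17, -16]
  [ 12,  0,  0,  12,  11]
x^3 - 5*x^2 + 3*x + 9

The characteristic polynomial is χ_A(x) = (x - 3)^3*(x + 1)^2, so the eigenvalues are known. The minimal polynomial is
  m_A(x) = Π_λ (x − λ)^{k_λ}
where k_λ is the size of the *largest* Jordan block for λ (equivalently, the smallest k with (A − λI)^k v = 0 for every generalised eigenvector v of λ).

  λ = -1: largest Jordan block has size 1, contributing (x + 1)
  λ = 3: largest Jordan block has size 2, contributing (x − 3)^2

So m_A(x) = (x - 3)^2*(x + 1) = x^3 - 5*x^2 + 3*x + 9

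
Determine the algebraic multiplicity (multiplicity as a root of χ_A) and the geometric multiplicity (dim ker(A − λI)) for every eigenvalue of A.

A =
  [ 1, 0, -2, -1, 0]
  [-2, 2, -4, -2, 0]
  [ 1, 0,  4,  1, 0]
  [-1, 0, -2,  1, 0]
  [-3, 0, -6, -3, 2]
λ = 2: alg = 5, geom = 4

Step 1 — factor the characteristic polynomial to read off the algebraic multiplicities:
  χ_A(x) = (x - 2)^5

Step 2 — compute geometric multiplicities via the rank-nullity identity g(λ) = n − rank(A − λI):
  rank(A − (2)·I) = 1, so dim ker(A − (2)·I) = n − 1 = 4

Summary:
  λ = 2: algebraic multiplicity = 5, geometric multiplicity = 4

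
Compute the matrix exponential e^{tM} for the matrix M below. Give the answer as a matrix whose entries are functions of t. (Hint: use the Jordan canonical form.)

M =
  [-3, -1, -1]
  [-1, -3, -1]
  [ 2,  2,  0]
e^{tM} =
  [-t*exp(-2*t) + exp(-2*t), -t*exp(-2*t), -t*exp(-2*t)]
  [-t*exp(-2*t), -t*exp(-2*t) + exp(-2*t), -t*exp(-2*t)]
  [2*t*exp(-2*t), 2*t*exp(-2*t), 2*t*exp(-2*t) + exp(-2*t)]

Strategy: write M = P · J · P⁻¹ where J is a Jordan canonical form, so e^{tM} = P · e^{tJ} · P⁻¹, and e^{tJ} can be computed block-by-block.

M has Jordan form
J =
  [-2,  1,  0]
  [ 0, -2,  0]
  [ 0,  0, -2]
(up to reordering of blocks).

Per-block formulas:
  For a 2×2 Jordan block J_2(-2): exp(t · J_2(-2)) = e^(-2t)·(I + t·N), where N is the 2×2 nilpotent shift.
  For a 1×1 block at λ = -2: exp(t · [-2]) = [e^(-2t)].

After assembling e^{tJ} and conjugating by P, we get:

e^{tM} =
  [-t*exp(-2*t) + exp(-2*t), -t*exp(-2*t), -t*exp(-2*t)]
  [-t*exp(-2*t), -t*exp(-2*t) + exp(-2*t), -t*exp(-2*t)]
  [2*t*exp(-2*t), 2*t*exp(-2*t), 2*t*exp(-2*t) + exp(-2*t)]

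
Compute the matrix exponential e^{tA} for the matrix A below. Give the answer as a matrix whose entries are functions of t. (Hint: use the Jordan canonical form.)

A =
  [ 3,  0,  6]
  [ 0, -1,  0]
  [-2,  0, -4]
e^{tA} =
  [4 - 3*exp(-t), 0, 6 - 6*exp(-t)]
  [0, exp(-t), 0]
  [-2 + 2*exp(-t), 0, -3 + 4*exp(-t)]

Strategy: write A = P · J · P⁻¹ where J is a Jordan canonical form, so e^{tA} = P · e^{tJ} · P⁻¹, and e^{tJ} can be computed block-by-block.

A has Jordan form
J =
  [-1,  0, 0]
  [ 0, -1, 0]
  [ 0,  0, 0]
(up to reordering of blocks).

Per-block formulas:
  For a 1×1 block at λ = -1: exp(t · [-1]) = [e^(-1t)].
  For a 1×1 block at λ = 0: exp(t · [0]) = [e^(0t)].

After assembling e^{tJ} and conjugating by P, we get:

e^{tA} =
  [4 - 3*exp(-t), 0, 6 - 6*exp(-t)]
  [0, exp(-t), 0]
  [-2 + 2*exp(-t), 0, -3 + 4*exp(-t)]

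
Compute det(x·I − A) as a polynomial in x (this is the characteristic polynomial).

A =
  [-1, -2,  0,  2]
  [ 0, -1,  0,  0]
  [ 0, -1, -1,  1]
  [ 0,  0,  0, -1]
x^4 + 4*x^3 + 6*x^2 + 4*x + 1

Expanding det(x·I − A) (e.g. by cofactor expansion or by noting that A is similar to its Jordan form J, which has the same characteristic polynomial as A) gives
  χ_A(x) = x^4 + 4*x^3 + 6*x^2 + 4*x + 1
which factors as (x + 1)^4. The eigenvalues (with algebraic multiplicities) are λ = -1 with multiplicity 4.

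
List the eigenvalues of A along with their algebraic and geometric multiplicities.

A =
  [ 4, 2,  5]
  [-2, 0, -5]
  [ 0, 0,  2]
λ = 2: alg = 3, geom = 2

Step 1 — factor the characteristic polynomial to read off the algebraic multiplicities:
  χ_A(x) = (x - 2)^3

Step 2 — compute geometric multiplicities via the rank-nullity identity g(λ) = n − rank(A − λI):
  rank(A − (2)·I) = 1, so dim ker(A − (2)·I) = n − 1 = 2

Summary:
  λ = 2: algebraic multiplicity = 3, geometric multiplicity = 2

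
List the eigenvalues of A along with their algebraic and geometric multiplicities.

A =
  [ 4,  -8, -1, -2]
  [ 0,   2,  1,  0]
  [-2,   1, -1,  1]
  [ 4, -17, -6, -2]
λ = 0: alg = 1, geom = 1; λ = 1: alg = 3, geom = 1

Step 1 — factor the characteristic polynomial to read off the algebraic multiplicities:
  χ_A(x) = x*(x - 1)^3

Step 2 — compute geometric multiplicities via the rank-nullity identity g(λ) = n − rank(A − λI):
  rank(A − (0)·I) = 3, so dim ker(A − (0)·I) = n − 3 = 1
  rank(A − (1)·I) = 3, so dim ker(A − (1)·I) = n − 3 = 1

Summary:
  λ = 0: algebraic multiplicity = 1, geometric multiplicity = 1
  λ = 1: algebraic multiplicity = 3, geometric multiplicity = 1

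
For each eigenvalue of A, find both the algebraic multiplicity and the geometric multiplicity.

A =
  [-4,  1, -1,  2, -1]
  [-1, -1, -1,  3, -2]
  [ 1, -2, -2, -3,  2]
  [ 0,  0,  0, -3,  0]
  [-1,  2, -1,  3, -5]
λ = -3: alg = 5, geom = 3

Step 1 — factor the characteristic polynomial to read off the algebraic multiplicities:
  χ_A(x) = (x + 3)^5

Step 2 — compute geometric multiplicities via the rank-nullity identity g(λ) = n − rank(A − λI):
  rank(A − (-3)·I) = 2, so dim ker(A − (-3)·I) = n − 2 = 3

Summary:
  λ = -3: algebraic multiplicity = 5, geometric multiplicity = 3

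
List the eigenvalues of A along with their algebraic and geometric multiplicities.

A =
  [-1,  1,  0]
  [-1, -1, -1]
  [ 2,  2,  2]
λ = 0: alg = 3, geom = 1

Step 1 — factor the characteristic polynomial to read off the algebraic multiplicities:
  χ_A(x) = x^3

Step 2 — compute geometric multiplicities via the rank-nullity identity g(λ) = n − rank(A − λI):
  rank(A − (0)·I) = 2, so dim ker(A − (0)·I) = n − 2 = 1

Summary:
  λ = 0: algebraic multiplicity = 3, geometric multiplicity = 1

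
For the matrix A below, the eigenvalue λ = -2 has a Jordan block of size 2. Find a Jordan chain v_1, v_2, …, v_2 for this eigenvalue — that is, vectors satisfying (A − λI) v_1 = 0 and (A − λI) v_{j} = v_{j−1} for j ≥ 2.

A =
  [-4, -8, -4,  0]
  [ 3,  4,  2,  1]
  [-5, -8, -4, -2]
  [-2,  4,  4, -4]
A Jordan chain for λ = -2 of length 2:
v_1 = (-2, 3, -5, -2)ᵀ
v_2 = (1, 0, 0, 0)ᵀ

Let N = A − (-2)·I. We want v_2 with N^2 v_2 = 0 but N^1 v_2 ≠ 0; then v_{j-1} := N · v_j for j = 2, …, 2.

Pick v_2 = (1, 0, 0, 0)ᵀ.
Then v_1 = N · v_2 = (-2, 3, -5, -2)ᵀ.

Sanity check: (A − (-2)·I) v_1 = (0, 0, 0, 0)ᵀ = 0. ✓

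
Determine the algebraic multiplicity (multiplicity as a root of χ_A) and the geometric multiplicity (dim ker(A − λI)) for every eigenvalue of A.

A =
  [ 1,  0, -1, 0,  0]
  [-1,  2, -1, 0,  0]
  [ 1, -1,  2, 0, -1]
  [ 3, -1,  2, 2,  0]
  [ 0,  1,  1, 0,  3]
λ = 2: alg = 5, geom = 2

Step 1 — factor the characteristic polynomial to read off the algebraic multiplicities:
  χ_A(x) = (x - 2)^5

Step 2 — compute geometric multiplicities via the rank-nullity identity g(λ) = n − rank(A − λI):
  rank(A − (2)·I) = 3, so dim ker(A − (2)·I) = n − 3 = 2

Summary:
  λ = 2: algebraic multiplicity = 5, geometric multiplicity = 2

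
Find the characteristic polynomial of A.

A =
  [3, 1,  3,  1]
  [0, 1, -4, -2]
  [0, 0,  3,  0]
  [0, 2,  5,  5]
x^4 - 12*x^3 + 54*x^2 - 108*x + 81

Expanding det(x·I − A) (e.g. by cofactor expansion or by noting that A is similar to its Jordan form J, which has the same characteristic polynomial as A) gives
  χ_A(x) = x^4 - 12*x^3 + 54*x^2 - 108*x + 81
which factors as (x - 3)^4. The eigenvalues (with algebraic multiplicities) are λ = 3 with multiplicity 4.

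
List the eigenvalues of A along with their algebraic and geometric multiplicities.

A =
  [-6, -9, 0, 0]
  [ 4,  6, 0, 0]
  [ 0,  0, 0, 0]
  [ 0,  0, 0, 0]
λ = 0: alg = 4, geom = 3

Step 1 — factor the characteristic polynomial to read off the algebraic multiplicities:
  χ_A(x) = x^4

Step 2 — compute geometric multiplicities via the rank-nullity identity g(λ) = n − rank(A − λI):
  rank(A − (0)·I) = 1, so dim ker(A − (0)·I) = n − 1 = 3

Summary:
  λ = 0: algebraic multiplicity = 4, geometric multiplicity = 3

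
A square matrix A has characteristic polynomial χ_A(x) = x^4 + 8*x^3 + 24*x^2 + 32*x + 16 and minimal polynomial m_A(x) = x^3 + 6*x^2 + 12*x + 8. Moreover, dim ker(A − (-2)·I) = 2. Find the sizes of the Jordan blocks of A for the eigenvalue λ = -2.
Block sizes for λ = -2: [3, 1]

Step 1 — from the characteristic polynomial, algebraic multiplicity of λ = -2 is 4. From dim ker(A − (-2)·I) = 2, there are exactly 2 Jordan blocks for λ = -2.
Step 2 — from the minimal polynomial, the factor (x + 2)^3 tells us the largest block for λ = -2 has size 3.
Step 3 — with total size 4, 2 blocks, and largest block 3, the block sizes (in nonincreasing order) are [3, 1].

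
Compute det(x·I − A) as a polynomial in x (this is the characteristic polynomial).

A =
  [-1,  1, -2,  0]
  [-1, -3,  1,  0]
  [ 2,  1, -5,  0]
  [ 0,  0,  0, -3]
x^4 + 12*x^3 + 54*x^2 + 108*x + 81

Expanding det(x·I − A) (e.g. by cofactor expansion or by noting that A is similar to its Jordan form J, which has the same characteristic polynomial as A) gives
  χ_A(x) = x^4 + 12*x^3 + 54*x^2 + 108*x + 81
which factors as (x + 3)^4. The eigenvalues (with algebraic multiplicities) are λ = -3 with multiplicity 4.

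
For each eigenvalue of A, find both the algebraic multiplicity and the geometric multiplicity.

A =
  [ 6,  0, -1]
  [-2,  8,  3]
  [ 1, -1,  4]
λ = 6: alg = 3, geom = 1

Step 1 — factor the characteristic polynomial to read off the algebraic multiplicities:
  χ_A(x) = (x - 6)^3

Step 2 — compute geometric multiplicities via the rank-nullity identity g(λ) = n − rank(A − λI):
  rank(A − (6)·I) = 2, so dim ker(A − (6)·I) = n − 2 = 1

Summary:
  λ = 6: algebraic multiplicity = 3, geometric multiplicity = 1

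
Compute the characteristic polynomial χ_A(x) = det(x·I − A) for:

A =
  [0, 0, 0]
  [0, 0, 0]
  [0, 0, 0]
x^3

Expanding det(x·I − A) (e.g. by cofactor expansion or by noting that A is similar to its Jordan form J, which has the same characteristic polynomial as A) gives
  χ_A(x) = x^3
which factors as x^3. The eigenvalues (with algebraic multiplicities) are λ = 0 with multiplicity 3.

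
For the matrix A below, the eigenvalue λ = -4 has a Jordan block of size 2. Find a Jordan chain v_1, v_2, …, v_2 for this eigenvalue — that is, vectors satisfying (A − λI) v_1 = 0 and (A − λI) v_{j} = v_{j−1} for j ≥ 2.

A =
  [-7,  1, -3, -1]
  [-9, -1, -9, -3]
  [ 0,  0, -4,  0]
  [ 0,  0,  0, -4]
A Jordan chain for λ = -4 of length 2:
v_1 = (-3, -9, 0, 0)ᵀ
v_2 = (1, 0, 0, 0)ᵀ

Let N = A − (-4)·I. We want v_2 with N^2 v_2 = 0 but N^1 v_2 ≠ 0; then v_{j-1} := N · v_j for j = 2, …, 2.

Pick v_2 = (1, 0, 0, 0)ᵀ.
Then v_1 = N · v_2 = (-3, -9, 0, 0)ᵀ.

Sanity check: (A − (-4)·I) v_1 = (0, 0, 0, 0)ᵀ = 0. ✓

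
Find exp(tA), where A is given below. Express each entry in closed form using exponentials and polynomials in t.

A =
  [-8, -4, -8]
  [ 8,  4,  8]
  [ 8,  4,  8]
e^{tA} =
  [3 - 2*exp(4*t), 1 - exp(4*t), 2 - 2*exp(4*t)]
  [2*exp(4*t) - 2, exp(4*t), 2*exp(4*t) - 2]
  [2*exp(4*t) - 2, exp(4*t) - 1, 2*exp(4*t) - 1]

Strategy: write A = P · J · P⁻¹ where J is a Jordan canonical form, so e^{tA} = P · e^{tJ} · P⁻¹, and e^{tJ} can be computed block-by-block.

A has Jordan form
J =
  [0, 0, 0]
  [0, 0, 0]
  [0, 0, 4]
(up to reordering of blocks).

Per-block formulas:
  For a 1×1 block at λ = 4: exp(t · [4]) = [e^(4t)].
  For a 1×1 block at λ = 0: exp(t · [0]) = [e^(0t)].

After assembling e^{tJ} and conjugating by P, we get:

e^{tA} =
  [3 - 2*exp(4*t), 1 - exp(4*t), 2 - 2*exp(4*t)]
  [2*exp(4*t) - 2, exp(4*t), 2*exp(4*t) - 2]
  [2*exp(4*t) - 2, exp(4*t) - 1, 2*exp(4*t) - 1]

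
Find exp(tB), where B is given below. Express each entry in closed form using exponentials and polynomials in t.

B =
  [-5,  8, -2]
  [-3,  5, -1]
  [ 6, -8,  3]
e^{tB} =
  [-6*t*exp(t) + exp(t), 8*t*exp(t), -2*t*exp(t)]
  [-3*t*exp(t), 4*t*exp(t) + exp(t), -t*exp(t)]
  [6*t*exp(t), -8*t*exp(t), 2*t*exp(t) + exp(t)]

Strategy: write B = P · J · P⁻¹ where J is a Jordan canonical form, so e^{tB} = P · e^{tJ} · P⁻¹, and e^{tJ} can be computed block-by-block.

B has Jordan form
J =
  [1, 1, 0]
  [0, 1, 0]
  [0, 0, 1]
(up to reordering of blocks).

Per-block formulas:
  For a 2×2 Jordan block J_2(1): exp(t · J_2(1)) = e^(1t)·(I + t·N), where N is the 2×2 nilpotent shift.
  For a 1×1 block at λ = 1: exp(t · [1]) = [e^(1t)].

After assembling e^{tJ} and conjugating by P, we get:

e^{tB} =
  [-6*t*exp(t) + exp(t), 8*t*exp(t), -2*t*exp(t)]
  [-3*t*exp(t), 4*t*exp(t) + exp(t), -t*exp(t)]
  [6*t*exp(t), -8*t*exp(t), 2*t*exp(t) + exp(t)]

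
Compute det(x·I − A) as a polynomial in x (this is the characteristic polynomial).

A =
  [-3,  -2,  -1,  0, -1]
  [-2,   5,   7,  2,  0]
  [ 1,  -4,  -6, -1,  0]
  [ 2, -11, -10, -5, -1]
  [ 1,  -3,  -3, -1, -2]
x^5 + 11*x^4 + 48*x^3 + 104*x^2 + 112*x + 48

Expanding det(x·I − A) (e.g. by cofactor expansion or by noting that A is similar to its Jordan form J, which has the same characteristic polynomial as A) gives
  χ_A(x) = x^5 + 11*x^4 + 48*x^3 + 104*x^2 + 112*x + 48
which factors as (x + 2)^4*(x + 3). The eigenvalues (with algebraic multiplicities) are λ = -3 with multiplicity 1, λ = -2 with multiplicity 4.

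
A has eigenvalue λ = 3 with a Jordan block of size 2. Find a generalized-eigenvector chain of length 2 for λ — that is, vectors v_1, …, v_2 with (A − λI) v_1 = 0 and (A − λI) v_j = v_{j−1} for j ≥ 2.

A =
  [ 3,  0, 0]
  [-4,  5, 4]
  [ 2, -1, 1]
A Jordan chain for λ = 3 of length 2:
v_1 = (0, -4, 2)ᵀ
v_2 = (1, 0, 0)ᵀ

Let N = A − (3)·I. We want v_2 with N^2 v_2 = 0 but N^1 v_2 ≠ 0; then v_{j-1} := N · v_j for j = 2, …, 2.

Pick v_2 = (1, 0, 0)ᵀ.
Then v_1 = N · v_2 = (0, -4, 2)ᵀ.

Sanity check: (A − (3)·I) v_1 = (0, 0, 0)ᵀ = 0. ✓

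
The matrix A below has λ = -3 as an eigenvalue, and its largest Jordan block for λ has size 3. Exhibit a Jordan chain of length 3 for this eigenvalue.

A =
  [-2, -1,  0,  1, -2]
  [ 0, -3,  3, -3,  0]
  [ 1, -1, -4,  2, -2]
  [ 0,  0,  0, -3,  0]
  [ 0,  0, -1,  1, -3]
A Jordan chain for λ = -3 of length 3:
v_1 = (1, 3, 0, 0, -1)ᵀ
v_2 = (1, 0, 1, 0, 0)ᵀ
v_3 = (1, 0, 0, 0, 0)ᵀ

Let N = A − (-3)·I. We want v_3 with N^3 v_3 = 0 but N^2 v_3 ≠ 0; then v_{j-1} := N · v_j for j = 3, …, 2.

Pick v_3 = (1, 0, 0, 0, 0)ᵀ.
Then v_2 = N · v_3 = (1, 0, 1, 0, 0)ᵀ.
Then v_1 = N · v_2 = (1, 3, 0, 0, -1)ᵀ.

Sanity check: (A − (-3)·I) v_1 = (0, 0, 0, 0, 0)ᵀ = 0. ✓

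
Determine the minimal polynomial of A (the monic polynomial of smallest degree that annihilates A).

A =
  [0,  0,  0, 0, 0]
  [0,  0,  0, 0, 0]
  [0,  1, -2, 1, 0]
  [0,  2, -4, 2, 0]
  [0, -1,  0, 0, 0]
x^2

The characteristic polynomial is χ_A(x) = x^5, so the eigenvalues are known. The minimal polynomial is
  m_A(x) = Π_λ (x − λ)^{k_λ}
where k_λ is the size of the *largest* Jordan block for λ (equivalently, the smallest k with (A − λI)^k v = 0 for every generalised eigenvector v of λ).

  λ = 0: largest Jordan block has size 2, contributing (x − 0)^2

So m_A(x) = x^2 = x^2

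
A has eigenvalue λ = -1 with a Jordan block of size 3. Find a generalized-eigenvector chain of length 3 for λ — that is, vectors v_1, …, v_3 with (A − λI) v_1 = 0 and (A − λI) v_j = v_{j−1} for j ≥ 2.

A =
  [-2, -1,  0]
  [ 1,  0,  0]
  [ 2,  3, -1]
A Jordan chain for λ = -1 of length 3:
v_1 = (0, 0, 1)ᵀ
v_2 = (-1, 1, 2)ᵀ
v_3 = (1, 0, 0)ᵀ

Let N = A − (-1)·I. We want v_3 with N^3 v_3 = 0 but N^2 v_3 ≠ 0; then v_{j-1} := N · v_j for j = 3, …, 2.

Pick v_3 = (1, 0, 0)ᵀ.
Then v_2 = N · v_3 = (-1, 1, 2)ᵀ.
Then v_1 = N · v_2 = (0, 0, 1)ᵀ.

Sanity check: (A − (-1)·I) v_1 = (0, 0, 0)ᵀ = 0. ✓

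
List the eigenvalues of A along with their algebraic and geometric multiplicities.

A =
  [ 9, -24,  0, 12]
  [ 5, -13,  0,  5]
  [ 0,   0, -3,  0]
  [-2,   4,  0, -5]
λ = -3: alg = 4, geom = 3

Step 1 — factor the characteristic polynomial to read off the algebraic multiplicities:
  χ_A(x) = (x + 3)^4

Step 2 — compute geometric multiplicities via the rank-nullity identity g(λ) = n − rank(A − λI):
  rank(A − (-3)·I) = 1, so dim ker(A − (-3)·I) = n − 1 = 3

Summary:
  λ = -3: algebraic multiplicity = 4, geometric multiplicity = 3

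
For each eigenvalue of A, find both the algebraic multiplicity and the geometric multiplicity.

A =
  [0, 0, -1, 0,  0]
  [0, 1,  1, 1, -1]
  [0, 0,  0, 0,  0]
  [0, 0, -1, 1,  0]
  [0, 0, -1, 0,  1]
λ = 0: alg = 2, geom = 1; λ = 1: alg = 3, geom = 2

Step 1 — factor the characteristic polynomial to read off the algebraic multiplicities:
  χ_A(x) = x^2*(x - 1)^3

Step 2 — compute geometric multiplicities via the rank-nullity identity g(λ) = n − rank(A − λI):
  rank(A − (0)·I) = 4, so dim ker(A − (0)·I) = n − 4 = 1
  rank(A − (1)·I) = 3, so dim ker(A − (1)·I) = n − 3 = 2

Summary:
  λ = 0: algebraic multiplicity = 2, geometric multiplicity = 1
  λ = 1: algebraic multiplicity = 3, geometric multiplicity = 2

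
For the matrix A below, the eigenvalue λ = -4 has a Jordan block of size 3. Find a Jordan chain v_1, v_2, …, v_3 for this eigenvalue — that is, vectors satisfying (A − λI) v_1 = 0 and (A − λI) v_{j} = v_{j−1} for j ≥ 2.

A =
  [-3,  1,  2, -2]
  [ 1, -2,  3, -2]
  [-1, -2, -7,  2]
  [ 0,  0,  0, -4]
A Jordan chain for λ = -4 of length 3:
v_1 = (-1, -1, 1, 0)ᵀ
v_2 = (1, 2, -2, 0)ᵀ
v_3 = (0, 1, 0, 0)ᵀ

Let N = A − (-4)·I. We want v_3 with N^3 v_3 = 0 but N^2 v_3 ≠ 0; then v_{j-1} := N · v_j for j = 3, …, 2.

Pick v_3 = (0, 1, 0, 0)ᵀ.
Then v_2 = N · v_3 = (1, 2, -2, 0)ᵀ.
Then v_1 = N · v_2 = (-1, -1, 1, 0)ᵀ.

Sanity check: (A − (-4)·I) v_1 = (0, 0, 0, 0)ᵀ = 0. ✓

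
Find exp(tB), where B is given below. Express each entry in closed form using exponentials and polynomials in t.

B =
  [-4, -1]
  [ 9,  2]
e^{tB} =
  [-3*t*exp(-t) + exp(-t), -t*exp(-t)]
  [9*t*exp(-t), 3*t*exp(-t) + exp(-t)]

Strategy: write B = P · J · P⁻¹ where J is a Jordan canonical form, so e^{tB} = P · e^{tJ} · P⁻¹, and e^{tJ} can be computed block-by-block.

B has Jordan form
J =
  [-1,  1]
  [ 0, -1]
(up to reordering of blocks).

Per-block formulas:
  For a 2×2 Jordan block J_2(-1): exp(t · J_2(-1)) = e^(-1t)·(I + t·N), where N is the 2×2 nilpotent shift.

After assembling e^{tJ} and conjugating by P, we get:

e^{tB} =
  [-3*t*exp(-t) + exp(-t), -t*exp(-t)]
  [9*t*exp(-t), 3*t*exp(-t) + exp(-t)]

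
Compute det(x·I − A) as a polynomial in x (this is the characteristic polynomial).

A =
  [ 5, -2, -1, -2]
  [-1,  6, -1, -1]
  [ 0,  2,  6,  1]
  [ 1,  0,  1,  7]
x^4 - 24*x^3 + 216*x^2 - 864*x + 1296

Expanding det(x·I − A) (e.g. by cofactor expansion or by noting that A is similar to its Jordan form J, which has the same characteristic polynomial as A) gives
  χ_A(x) = x^4 - 24*x^3 + 216*x^2 - 864*x + 1296
which factors as (x - 6)^4. The eigenvalues (with algebraic multiplicities) are λ = 6 with multiplicity 4.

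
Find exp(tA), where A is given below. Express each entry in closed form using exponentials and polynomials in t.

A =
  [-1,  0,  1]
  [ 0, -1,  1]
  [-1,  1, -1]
e^{tA} =
  [-t^2*exp(-t)/2 + exp(-t), t^2*exp(-t)/2, t*exp(-t)]
  [-t^2*exp(-t)/2, t^2*exp(-t)/2 + exp(-t), t*exp(-t)]
  [-t*exp(-t), t*exp(-t), exp(-t)]

Strategy: write A = P · J · P⁻¹ where J is a Jordan canonical form, so e^{tA} = P · e^{tJ} · P⁻¹, and e^{tJ} can be computed block-by-block.

A has Jordan form
J =
  [-1,  1,  0]
  [ 0, -1,  1]
  [ 0,  0, -1]
(up to reordering of blocks).

Per-block formulas:
  For a 3×3 Jordan block J_3(-1): exp(t · J_3(-1)) = e^(-1t)·(I + t·N + (t^2/2)·N^2), where N is the 3×3 nilpotent shift.

After assembling e^{tJ} and conjugating by P, we get:

e^{tA} =
  [-t^2*exp(-t)/2 + exp(-t), t^2*exp(-t)/2, t*exp(-t)]
  [-t^2*exp(-t)/2, t^2*exp(-t)/2 + exp(-t), t*exp(-t)]
  [-t*exp(-t), t*exp(-t), exp(-t)]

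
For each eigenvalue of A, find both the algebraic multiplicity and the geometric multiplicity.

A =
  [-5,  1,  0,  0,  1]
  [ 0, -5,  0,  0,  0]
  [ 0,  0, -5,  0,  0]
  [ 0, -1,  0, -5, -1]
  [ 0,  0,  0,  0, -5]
λ = -5: alg = 5, geom = 4

Step 1 — factor the characteristic polynomial to read off the algebraic multiplicities:
  χ_A(x) = (x + 5)^5

Step 2 — compute geometric multiplicities via the rank-nullity identity g(λ) = n − rank(A − λI):
  rank(A − (-5)·I) = 1, so dim ker(A − (-5)·I) = n − 1 = 4

Summary:
  λ = -5: algebraic multiplicity = 5, geometric multiplicity = 4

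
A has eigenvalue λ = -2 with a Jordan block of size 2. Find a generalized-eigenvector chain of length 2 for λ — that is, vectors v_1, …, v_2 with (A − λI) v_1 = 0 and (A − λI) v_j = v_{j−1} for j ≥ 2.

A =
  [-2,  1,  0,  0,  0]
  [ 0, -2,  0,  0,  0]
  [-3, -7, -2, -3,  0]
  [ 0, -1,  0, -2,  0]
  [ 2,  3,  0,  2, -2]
A Jordan chain for λ = -2 of length 2:
v_1 = (0, 0, -3, 0, 2)ᵀ
v_2 = (1, 0, 0, 0, 0)ᵀ

Let N = A − (-2)·I. We want v_2 with N^2 v_2 = 0 but N^1 v_2 ≠ 0; then v_{j-1} := N · v_j for j = 2, …, 2.

Pick v_2 = (1, 0, 0, 0, 0)ᵀ.
Then v_1 = N · v_2 = (0, 0, -3, 0, 2)ᵀ.

Sanity check: (A − (-2)·I) v_1 = (0, 0, 0, 0, 0)ᵀ = 0. ✓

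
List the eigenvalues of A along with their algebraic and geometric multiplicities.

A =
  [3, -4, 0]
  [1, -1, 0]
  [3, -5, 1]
λ = 1: alg = 3, geom = 1

Step 1 — factor the characteristic polynomial to read off the algebraic multiplicities:
  χ_A(x) = (x - 1)^3

Step 2 — compute geometric multiplicities via the rank-nullity identity g(λ) = n − rank(A − λI):
  rank(A − (1)·I) = 2, so dim ker(A − (1)·I) = n − 2 = 1

Summary:
  λ = 1: algebraic multiplicity = 3, geometric multiplicity = 1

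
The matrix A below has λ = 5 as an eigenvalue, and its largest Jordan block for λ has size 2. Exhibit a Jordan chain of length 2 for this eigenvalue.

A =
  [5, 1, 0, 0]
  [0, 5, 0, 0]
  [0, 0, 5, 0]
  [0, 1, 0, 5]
A Jordan chain for λ = 5 of length 2:
v_1 = (1, 0, 0, 1)ᵀ
v_2 = (0, 1, 0, 0)ᵀ

Let N = A − (5)·I. We want v_2 with N^2 v_2 = 0 but N^1 v_2 ≠ 0; then v_{j-1} := N · v_j for j = 2, …, 2.

Pick v_2 = (0, 1, 0, 0)ᵀ.
Then v_1 = N · v_2 = (1, 0, 0, 1)ᵀ.

Sanity check: (A − (5)·I) v_1 = (0, 0, 0, 0)ᵀ = 0. ✓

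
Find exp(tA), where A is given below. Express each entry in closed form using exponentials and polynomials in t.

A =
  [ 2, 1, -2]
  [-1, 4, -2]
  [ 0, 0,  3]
e^{tA} =
  [-t*exp(3*t) + exp(3*t), t*exp(3*t), -2*t*exp(3*t)]
  [-t*exp(3*t), t*exp(3*t) + exp(3*t), -2*t*exp(3*t)]
  [0, 0, exp(3*t)]

Strategy: write A = P · J · P⁻¹ where J is a Jordan canonical form, so e^{tA} = P · e^{tJ} · P⁻¹, and e^{tJ} can be computed block-by-block.

A has Jordan form
J =
  [3, 1, 0]
  [0, 3, 0]
  [0, 0, 3]
(up to reordering of blocks).

Per-block formulas:
  For a 2×2 Jordan block J_2(3): exp(t · J_2(3)) = e^(3t)·(I + t·N), where N is the 2×2 nilpotent shift.
  For a 1×1 block at λ = 3: exp(t · [3]) = [e^(3t)].

After assembling e^{tJ} and conjugating by P, we get:

e^{tA} =
  [-t*exp(3*t) + exp(3*t), t*exp(3*t), -2*t*exp(3*t)]
  [-t*exp(3*t), t*exp(3*t) + exp(3*t), -2*t*exp(3*t)]
  [0, 0, exp(3*t)]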